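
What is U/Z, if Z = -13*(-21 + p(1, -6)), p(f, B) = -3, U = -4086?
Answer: -681/52 ≈ -13.096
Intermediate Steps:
Z = 312 (Z = -13*(-21 - 3) = -13*(-24) = 312)
U/Z = -4086/312 = -4086*1/312 = -681/52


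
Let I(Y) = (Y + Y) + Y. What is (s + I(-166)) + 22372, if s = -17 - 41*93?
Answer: 18044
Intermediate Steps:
I(Y) = 3*Y (I(Y) = 2*Y + Y = 3*Y)
s = -3830 (s = -17 - 3813 = -3830)
(s + I(-166)) + 22372 = (-3830 + 3*(-166)) + 22372 = (-3830 - 498) + 22372 = -4328 + 22372 = 18044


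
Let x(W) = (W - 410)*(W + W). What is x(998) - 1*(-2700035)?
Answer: 3873683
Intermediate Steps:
x(W) = 2*W*(-410 + W) (x(W) = (-410 + W)*(2*W) = 2*W*(-410 + W))
x(998) - 1*(-2700035) = 2*998*(-410 + 998) - 1*(-2700035) = 2*998*588 + 2700035 = 1173648 + 2700035 = 3873683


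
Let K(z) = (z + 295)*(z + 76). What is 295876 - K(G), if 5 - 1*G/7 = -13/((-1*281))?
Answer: 20481591936/78961 ≈ 2.5939e+5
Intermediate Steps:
G = 9744/281 (G = 35 - (-91)/((-1*281)) = 35 - (-91)/(-281) = 35 - (-91)*(-1)/281 = 35 - 7*13/281 = 35 - 91/281 = 9744/281 ≈ 34.676)
K(z) = (76 + z)*(295 + z) (K(z) = (295 + z)*(76 + z) = (76 + z)*(295 + z))
295876 - K(G) = 295876 - (22420 + (9744/281)² + 371*(9744/281)) = 295876 - (22420 + 94945536/78961 + 3615024/281) = 295876 - 1*2881072900/78961 = 295876 - 2881072900/78961 = 20481591936/78961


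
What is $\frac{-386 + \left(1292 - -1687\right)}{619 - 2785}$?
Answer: $- \frac{2593}{2166} \approx -1.1971$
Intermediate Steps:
$\frac{-386 + \left(1292 - -1687\right)}{619 - 2785} = \frac{-386 + \left(1292 + 1687\right)}{-2166} = \left(-386 + 2979\right) \left(- \frac{1}{2166}\right) = 2593 \left(- \frac{1}{2166}\right) = - \frac{2593}{2166}$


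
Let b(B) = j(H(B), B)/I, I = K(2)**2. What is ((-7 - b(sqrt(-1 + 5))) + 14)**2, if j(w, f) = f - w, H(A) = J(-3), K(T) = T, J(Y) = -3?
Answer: 529/16 ≈ 33.063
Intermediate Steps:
H(A) = -3
I = 4 (I = 2**2 = 4)
b(B) = 3/4 + B/4 (b(B) = (B - 1*(-3))/4 = (B + 3)*(1/4) = (3 + B)*(1/4) = 3/4 + B/4)
((-7 - b(sqrt(-1 + 5))) + 14)**2 = ((-7 - (3/4 + sqrt(-1 + 5)/4)) + 14)**2 = ((-7 - (3/4 + sqrt(4)/4)) + 14)**2 = ((-7 - (3/4 + (1/4)*2)) + 14)**2 = ((-7 - (3/4 + 1/2)) + 14)**2 = ((-7 - 1*5/4) + 14)**2 = ((-7 - 5/4) + 14)**2 = (-33/4 + 14)**2 = (23/4)**2 = 529/16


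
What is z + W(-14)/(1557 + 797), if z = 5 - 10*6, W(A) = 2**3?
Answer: -64731/1177 ≈ -54.997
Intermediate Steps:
W(A) = 8
z = -55 (z = 5 - 60 = -55)
z + W(-14)/(1557 + 797) = -55 + 8/(1557 + 797) = -55 + 8/2354 = -55 + 8*(1/2354) = -55 + 4/1177 = -64731/1177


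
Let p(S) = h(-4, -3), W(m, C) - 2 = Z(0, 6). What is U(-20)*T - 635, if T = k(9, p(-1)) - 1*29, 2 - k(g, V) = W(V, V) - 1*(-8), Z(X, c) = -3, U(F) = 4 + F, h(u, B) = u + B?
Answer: -91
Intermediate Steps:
h(u, B) = B + u
W(m, C) = -1 (W(m, C) = 2 - 3 = -1)
p(S) = -7 (p(S) = -3 - 4 = -7)
k(g, V) = -5 (k(g, V) = 2 - (-1 - 1*(-8)) = 2 - (-1 + 8) = 2 - 1*7 = 2 - 7 = -5)
T = -34 (T = -5 - 1*29 = -5 - 29 = -34)
U(-20)*T - 635 = (4 - 20)*(-34) - 635 = -16*(-34) - 635 = 544 - 635 = -91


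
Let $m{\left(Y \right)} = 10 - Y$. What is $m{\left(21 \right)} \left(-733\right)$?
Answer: $8063$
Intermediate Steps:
$m{\left(21 \right)} \left(-733\right) = \left(10 - 21\right) \left(-733\right) = \left(-11\right) \left(-733\right) = 8063$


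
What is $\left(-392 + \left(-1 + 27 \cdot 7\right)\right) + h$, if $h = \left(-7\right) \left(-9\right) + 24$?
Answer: $-117$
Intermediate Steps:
$h = 87$ ($h = 63 + 24 = 87$)
$\left(-392 + \left(-1 + 27 \cdot 7\right)\right) + h = \left(-392 + \left(-1 + 27 \cdot 7\right)\right) + 87 = \left(-392 + \left(-1 + 189\right)\right) + 87 = \left(-392 + 188\right) + 87 = -204 + 87 = -117$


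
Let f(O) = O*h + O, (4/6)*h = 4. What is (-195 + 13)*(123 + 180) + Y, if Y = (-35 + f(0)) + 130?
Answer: -55051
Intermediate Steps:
h = 6 (h = (3/2)*4 = 6)
f(O) = 7*O (f(O) = O*6 + O = 6*O + O = 7*O)
Y = 95 (Y = (-35 + 7*0) + 130 = (-35 + 0) + 130 = -35 + 130 = 95)
(-195 + 13)*(123 + 180) + Y = (-195 + 13)*(123 + 180) + 95 = -182*303 + 95 = -55146 + 95 = -55051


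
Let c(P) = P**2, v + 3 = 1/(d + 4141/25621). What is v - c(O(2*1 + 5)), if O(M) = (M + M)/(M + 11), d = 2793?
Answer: -20894494147/5796651114 ≈ -3.6046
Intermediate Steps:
v = -214665161/71563594 (v = -3 + 1/(2793 + 4141/25621) = -3 + 1/(71563594/25621) = -3 + 25621/71563594 = -214665161/71563594 ≈ -2.9996)
O(M) = 2*M/(11 + M) (O(M) = (2*M)/(11 + M) = 2*M/(11 + M))
v - c(O(2*1 + 5)) = -214665161/71563594 - (2*(2*1 + 5)/(11 + (2*1 + 5)))**2 = -214665161/71563594 - (2*(2 + 5)/(11 + (2 + 5)))**2 = -214665161/71563594 - (2*7/(11 + 7))**2 = -214665161/71563594 - (2*7/18)**2 = -214665161/71563594 - (2*7*(1/18))**2 = -214665161/71563594 - (7/9)**2 = -214665161/71563594 - 1*49/81 = -214665161/71563594 - 49/81 = -20894494147/5796651114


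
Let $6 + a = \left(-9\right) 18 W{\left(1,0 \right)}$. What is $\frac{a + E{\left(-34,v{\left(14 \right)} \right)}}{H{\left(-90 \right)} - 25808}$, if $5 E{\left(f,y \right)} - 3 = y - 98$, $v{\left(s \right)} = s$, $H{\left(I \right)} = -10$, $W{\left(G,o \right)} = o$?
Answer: $\frac{37}{43030} \approx 0.00085986$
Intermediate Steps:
$E{\left(f,y \right)} = -19 + \frac{y}{5}$ ($E{\left(f,y \right)} = \frac{3}{5} + \frac{y - 98}{5} = \frac{3}{5} + \frac{-98 + y}{5} = \frac{3}{5} + \left(- \frac{98}{5} + \frac{y}{5}\right) = -19 + \frac{y}{5}$)
$a = -6$ ($a = -6 + \left(-9\right) 18 \cdot 0 = -6 - 0 = -6 + 0 = -6$)
$\frac{a + E{\left(-34,v{\left(14 \right)} \right)}}{H{\left(-90 \right)} - 25808} = \frac{-6 + \left(-19 + \frac{1}{5} \cdot 14\right)}{-10 - 25808} = \frac{-6 + \left(-19 + \frac{14}{5}\right)}{-25818} = \left(-6 - \frac{81}{5}\right) \left(- \frac{1}{25818}\right) = \left(- \frac{111}{5}\right) \left(- \frac{1}{25818}\right) = \frac{37}{43030}$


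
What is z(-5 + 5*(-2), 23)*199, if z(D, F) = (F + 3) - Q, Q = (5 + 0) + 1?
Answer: 3980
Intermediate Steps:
Q = 6 (Q = 5 + 1 = 6)
z(D, F) = -3 + F (z(D, F) = (F + 3) - 1*6 = (3 + F) - 6 = -3 + F)
z(-5 + 5*(-2), 23)*199 = (-3 + 23)*199 = 20*199 = 3980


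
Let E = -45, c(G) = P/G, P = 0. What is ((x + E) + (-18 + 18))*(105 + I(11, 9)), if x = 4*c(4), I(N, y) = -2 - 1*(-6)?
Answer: -4905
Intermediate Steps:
I(N, y) = 4 (I(N, y) = -2 + 6 = 4)
c(G) = 0 (c(G) = 0/G = 0)
x = 0 (x = 4*0 = 0)
((x + E) + (-18 + 18))*(105 + I(11, 9)) = ((0 - 45) + (-18 + 18))*(105 + 4) = (-45 + 0)*109 = -45*109 = -4905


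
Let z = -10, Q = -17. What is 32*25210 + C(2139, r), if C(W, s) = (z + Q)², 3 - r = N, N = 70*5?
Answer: 807449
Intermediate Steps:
N = 350
r = -347 (r = 3 - 1*350 = 3 - 350 = -347)
C(W, s) = 729 (C(W, s) = (-10 - 17)² = (-27)² = 729)
32*25210 + C(2139, r) = 32*25210 + 729 = 806720 + 729 = 807449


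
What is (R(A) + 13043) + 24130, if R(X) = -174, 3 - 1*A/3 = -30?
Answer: 36999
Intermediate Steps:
A = 99 (A = 9 - 3*(-30) = 9 + 90 = 99)
(R(A) + 13043) + 24130 = (-174 + 13043) + 24130 = 12869 + 24130 = 36999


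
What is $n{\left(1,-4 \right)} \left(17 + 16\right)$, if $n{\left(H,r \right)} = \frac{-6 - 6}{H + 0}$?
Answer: $-396$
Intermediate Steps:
$n{\left(H,r \right)} = - \frac{12}{H}$
$n{\left(1,-4 \right)} \left(17 + 16\right) = - \frac{12}{1} \left(17 + 16\right) = \left(-12\right) 1 \cdot 33 = \left(-12\right) 33 = -396$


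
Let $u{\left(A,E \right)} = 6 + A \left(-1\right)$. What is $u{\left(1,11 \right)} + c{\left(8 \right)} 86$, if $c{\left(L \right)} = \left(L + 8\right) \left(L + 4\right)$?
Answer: $16517$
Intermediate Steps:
$c{\left(L \right)} = \left(4 + L\right) \left(8 + L\right)$ ($c{\left(L \right)} = \left(8 + L\right) \left(4 + L\right) = \left(4 + L\right) \left(8 + L\right)$)
$u{\left(A,E \right)} = 6 - A$
$u{\left(1,11 \right)} + c{\left(8 \right)} 86 = \left(6 - 1\right) + \left(32 + 8^{2} + 12 \cdot 8\right) 86 = \left(6 - 1\right) + \left(32 + 64 + 96\right) 86 = 5 + 192 \cdot 86 = 5 + 16512 = 16517$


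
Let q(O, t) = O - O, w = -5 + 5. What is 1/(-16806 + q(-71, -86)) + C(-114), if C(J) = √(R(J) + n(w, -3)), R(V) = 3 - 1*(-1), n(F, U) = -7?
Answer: -1/16806 + I*√3 ≈ -5.9503e-5 + 1.732*I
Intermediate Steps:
w = 0
q(O, t) = 0
R(V) = 4 (R(V) = 3 + 1 = 4)
C(J) = I*√3 (C(J) = √(4 - 7) = √(-3) = I*√3)
1/(-16806 + q(-71, -86)) + C(-114) = 1/(-16806 + 0) + I*√3 = 1/(-16806) + I*√3 = -1/16806 + I*√3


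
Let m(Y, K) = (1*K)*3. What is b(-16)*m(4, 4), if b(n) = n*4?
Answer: -768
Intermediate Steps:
m(Y, K) = 3*K (m(Y, K) = K*3 = 3*K)
b(n) = 4*n
b(-16)*m(4, 4) = (4*(-16))*(3*4) = -64*12 = -768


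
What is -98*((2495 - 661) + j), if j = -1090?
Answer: -72912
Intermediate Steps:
-98*((2495 - 661) + j) = -98*((2495 - 661) - 1090) = -98*(1834 - 1090) = -98*744 = -72912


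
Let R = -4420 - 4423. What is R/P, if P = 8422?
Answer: -8843/8422 ≈ -1.0500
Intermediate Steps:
R = -8843
R/P = -8843/8422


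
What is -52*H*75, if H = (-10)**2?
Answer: -390000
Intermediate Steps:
H = 100
-52*H*75 = -52*100*75 = -5200*75 = -390000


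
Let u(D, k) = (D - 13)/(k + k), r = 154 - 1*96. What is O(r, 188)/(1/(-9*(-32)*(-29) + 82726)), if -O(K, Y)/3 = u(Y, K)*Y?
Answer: -1835178450/29 ≈ -6.3282e+7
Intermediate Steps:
r = 58 (r = 154 - 96 = 58)
u(D, k) = (-13 + D)/(2*k) (u(D, k) = (-13 + D)/((2*k)) = (-13 + D)*(1/(2*k)) = (-13 + D)/(2*k))
O(K, Y) = -3*Y*(-13 + Y)/(2*K) (O(K, Y) = -3*(-13 + Y)/(2*K)*Y = -3*Y*(-13 + Y)/(2*K))
O(r, 188)/(1/(-9*(-32)*(-29) + 82726)) = ((3/2)*188*(13 - 1*188)/58)/(1/(-9*(-32)*(-29) + 82726)) = ((3/2)*188*(1/58)*(13 - 188))/(1/(288*(-29) + 82726)) = ((3/2)*188*(1/58)*(-175))/(1/(-8352 + 82726)) = -24675/(29*(1/74374)) = -24675/(29*1/74374) = -24675/29*74374 = -1835178450/29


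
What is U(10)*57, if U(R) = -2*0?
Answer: 0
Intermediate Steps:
U(R) = 0
U(10)*57 = 0*57 = 0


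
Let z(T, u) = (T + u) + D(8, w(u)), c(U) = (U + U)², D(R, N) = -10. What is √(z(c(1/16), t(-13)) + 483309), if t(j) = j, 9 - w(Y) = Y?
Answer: √30930305/8 ≈ 695.19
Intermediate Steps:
w(Y) = 9 - Y
c(U) = 4*U² (c(U) = (2*U)² = 4*U²)
z(T, u) = -10 + T + u (z(T, u) = (T + u) - 10 = -10 + T + u)
√(z(c(1/16), t(-13)) + 483309) = √((-10 + 4*(1/16)² - 13) + 483309) = √((-10 + 4*(1/256) - 13) + 483309) = √((-10 + 1/64 - 13) + 483309) = √(-1471/64 + 483309) = √(30930305/64) = √30930305/8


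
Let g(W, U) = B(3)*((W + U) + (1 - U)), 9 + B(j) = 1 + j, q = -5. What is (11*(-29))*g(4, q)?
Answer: 7975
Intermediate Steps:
B(j) = -8 + j (B(j) = -9 + (1 + j) = -8 + j)
g(W, U) = -5 - 5*W (g(W, U) = (-8 + 3)*((W + U) + (1 - U)) = -5*((U + W) + (1 - U)) = -5*(1 + W) = -5 - 5*W)
(11*(-29))*g(4, q) = (11*(-29))*(-5 - 5*4) = -319*(-5 - 20) = -319*(-25) = 7975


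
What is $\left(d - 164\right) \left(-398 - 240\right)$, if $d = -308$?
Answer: $301136$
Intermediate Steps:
$\left(d - 164\right) \left(-398 - 240\right) = \left(-308 - 164\right) \left(-398 - 240\right) = \left(-472\right) \left(-638\right) = 301136$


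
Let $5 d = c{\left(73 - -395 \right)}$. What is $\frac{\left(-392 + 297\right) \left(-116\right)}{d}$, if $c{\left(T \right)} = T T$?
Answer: $\frac{13775}{54756} \approx 0.25157$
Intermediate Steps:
$c{\left(T \right)} = T^{2}$
$d = \frac{219024}{5}$ ($d = \frac{\left(73 - -395\right)^{2}}{5} = \frac{\left(73 + 395\right)^{2}}{5} = \frac{468^{2}}{5} = \frac{1}{5} \cdot 219024 = \frac{219024}{5} \approx 43805.0$)
$\frac{\left(-392 + 297\right) \left(-116\right)}{d} = \frac{\left(-392 + 297\right) \left(-116\right)}{\frac{219024}{5}} = \left(-95\right) \left(-116\right) \frac{5}{219024} = 11020 \cdot \frac{5}{219024} = \frac{13775}{54756}$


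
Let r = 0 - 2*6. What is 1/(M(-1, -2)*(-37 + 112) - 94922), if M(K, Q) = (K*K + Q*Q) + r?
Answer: -1/95447 ≈ -1.0477e-5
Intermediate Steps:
r = -12 (r = 0 - 1*12 = 0 - 12 = -12)
M(K, Q) = -12 + K**2 + Q**2 (M(K, Q) = (K*K + Q*Q) - 12 = (K**2 + Q**2) - 12 = -12 + K**2 + Q**2)
1/(M(-1, -2)*(-37 + 112) - 94922) = 1/((-12 + (-1)**2 + (-2)**2)*(-37 + 112) - 94922) = 1/((-12 + 1 + 4)*75 - 94922) = 1/(-7*75 - 94922) = 1/(-525 - 94922) = 1/(-95447) = -1/95447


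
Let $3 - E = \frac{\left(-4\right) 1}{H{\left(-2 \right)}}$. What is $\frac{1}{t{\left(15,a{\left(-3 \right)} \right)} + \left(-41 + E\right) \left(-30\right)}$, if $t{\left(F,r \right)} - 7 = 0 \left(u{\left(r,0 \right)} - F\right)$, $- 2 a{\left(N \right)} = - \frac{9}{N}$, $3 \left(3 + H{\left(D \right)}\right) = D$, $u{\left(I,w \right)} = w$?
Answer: $\frac{11}{12977} \approx 0.00084765$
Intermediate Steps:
$H{\left(D \right)} = -3 + \frac{D}{3}$
$a{\left(N \right)} = \frac{9}{2 N}$ ($a{\left(N \right)} = - \frac{\left(-9\right) \frac{1}{N}}{2} = \frac{9}{2 N}$)
$E = \frac{21}{11}$ ($E = 3 - \frac{\left(-4\right) 1}{-3 + \frac{1}{3} \left(-2\right)} = 3 - - \frac{4}{-3 - \frac{2}{3}} = 3 - - \frac{4}{- \frac{11}{3}} = 3 - \left(-4\right) \left(- \frac{3}{11}\right) = 3 - \frac{12}{11} = \frac{21}{11} \approx 1.9091$)
$t{\left(F,r \right)} = 7$ ($t{\left(F,r \right)} = 7 + 0 \left(0 - F\right) = 7 + 0 \left(- F\right) = 7 + 0 = 7$)
$\frac{1}{t{\left(15,a{\left(-3 \right)} \right)} + \left(-41 + E\right) \left(-30\right)} = \frac{1}{7 + \left(-41 + \frac{21}{11}\right) \left(-30\right)} = \frac{1}{7 - - \frac{12900}{11}} = \frac{1}{7 + \frac{12900}{11}} = \frac{1}{\frac{12977}{11}} = \frac{11}{12977}$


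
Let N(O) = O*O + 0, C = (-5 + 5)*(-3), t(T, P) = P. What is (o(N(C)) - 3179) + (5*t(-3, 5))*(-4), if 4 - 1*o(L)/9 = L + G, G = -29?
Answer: -2982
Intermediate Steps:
C = 0 (C = 0*(-3) = 0)
N(O) = O² (N(O) = O² + 0 = O²)
o(L) = 297 - 9*L (o(L) = 36 - 9*(L - 29) = 36 - 9*(-29 + L) = 36 + (261 - 9*L) = 297 - 9*L)
(o(N(C)) - 3179) + (5*t(-3, 5))*(-4) = ((297 - 9*0²) - 3179) + (5*5)*(-4) = ((297 - 9*0) - 3179) + 25*(-4) = ((297 + 0) - 3179) - 100 = (297 - 3179) - 100 = -2882 - 100 = -2982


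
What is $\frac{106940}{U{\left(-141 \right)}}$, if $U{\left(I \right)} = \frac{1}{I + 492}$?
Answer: $37535940$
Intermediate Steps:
$U{\left(I \right)} = \frac{1}{492 + I}$
$\frac{106940}{U{\left(-141 \right)}} = \frac{106940}{\frac{1}{492 - 141}} = \frac{106940}{\frac{1}{351}} = 106940 \frac{1}{\frac{1}{351}} = 106940 \cdot 351 = 37535940$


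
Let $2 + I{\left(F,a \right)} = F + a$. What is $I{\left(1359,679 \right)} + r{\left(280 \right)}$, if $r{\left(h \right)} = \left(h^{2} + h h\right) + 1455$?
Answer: $160291$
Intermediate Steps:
$r{\left(h \right)} = 1455 + 2 h^{2}$ ($r{\left(h \right)} = \left(h^{2} + h^{2}\right) + 1455 = 2 h^{2} + 1455 = 1455 + 2 h^{2}$)
$I{\left(F,a \right)} = -2 + F + a$ ($I{\left(F,a \right)} = -2 + \left(F + a\right) = -2 + F + a$)
$I{\left(1359,679 \right)} + r{\left(280 \right)} = \left(-2 + 1359 + 679\right) + \left(1455 + 2 \cdot 280^{2}\right) = 2036 + \left(1455 + 2 \cdot 78400\right) = 2036 + \left(1455 + 156800\right) = 2036 + 158255 = 160291$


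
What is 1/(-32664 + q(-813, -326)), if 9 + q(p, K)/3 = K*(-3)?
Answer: -1/29757 ≈ -3.3606e-5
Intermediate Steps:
q(p, K) = -27 - 9*K (q(p, K) = -27 + 3*(K*(-3)) = -27 + 3*(-3*K) = -27 - 9*K)
1/(-32664 + q(-813, -326)) = 1/(-32664 + (-27 - 9*(-326))) = 1/(-32664 + (-27 + 2934)) = 1/(-32664 + 2907) = 1/(-29757) = -1/29757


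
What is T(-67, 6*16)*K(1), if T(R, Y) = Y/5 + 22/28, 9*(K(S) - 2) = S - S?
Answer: 1399/35 ≈ 39.971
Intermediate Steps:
K(S) = 2 (K(S) = 2 + (S - S)/9 = 2 + (⅑)*0 = 2 + 0 = 2)
T(R, Y) = 11/14 + Y/5 (T(R, Y) = Y*(⅕) + 22*(1/28) = Y/5 + 11/14 = 11/14 + Y/5)
T(-67, 6*16)*K(1) = (11/14 + (6*16)/5)*2 = (11/14 + (⅕)*96)*2 = (11/14 + 96/5)*2 = (1399/70)*2 = 1399/35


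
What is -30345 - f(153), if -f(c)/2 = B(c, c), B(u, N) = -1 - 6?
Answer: -30359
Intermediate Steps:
B(u, N) = -7
f(c) = 14 (f(c) = -2*(-7) = 14)
-30345 - f(153) = -30345 - 1*14 = -30345 - 14 = -30359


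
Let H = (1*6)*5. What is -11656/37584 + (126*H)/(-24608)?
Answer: -6701537/14451048 ≈ -0.46374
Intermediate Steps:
H = 30 (H = 6*5 = 30)
-11656/37584 + (126*H)/(-24608) = -11656/37584 + (126*30)/(-24608) = -11656*1/37584 + 3780*(-1/24608) = -1457/4698 - 945/6152 = -6701537/14451048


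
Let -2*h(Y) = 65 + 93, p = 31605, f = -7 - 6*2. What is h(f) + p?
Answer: 31526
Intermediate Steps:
f = -19 (f = -7 - 12 = -19)
h(Y) = -79 (h(Y) = -(65 + 93)/2 = -½*158 = -79)
h(f) + p = -79 + 31605 = 31526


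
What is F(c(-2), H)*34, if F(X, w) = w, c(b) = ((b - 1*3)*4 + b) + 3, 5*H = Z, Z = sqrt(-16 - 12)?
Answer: 68*I*sqrt(7)/5 ≈ 35.982*I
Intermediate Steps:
Z = 2*I*sqrt(7) (Z = sqrt(-28) = 2*I*sqrt(7) ≈ 5.2915*I)
H = 2*I*sqrt(7)/5 (H = (2*I*sqrt(7))/5 = 2*I*sqrt(7)/5 ≈ 1.0583*I)
c(b) = -9 + 5*b (c(b) = ((b - 3)*4 + b) + 3 = ((-3 + b)*4 + b) + 3 = ((-12 + 4*b) + b) + 3 = (-12 + 5*b) + 3 = -9 + 5*b)
F(c(-2), H)*34 = (2*I*sqrt(7)/5)*34 = 68*I*sqrt(7)/5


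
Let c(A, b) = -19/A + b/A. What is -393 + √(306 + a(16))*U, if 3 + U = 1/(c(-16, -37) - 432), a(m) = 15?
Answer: -393 - 2573*√321/857 ≈ -446.79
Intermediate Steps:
U = -2573/857 (U = -3 + 1/((-19 - 37)/(-16) - 432) = -3 + 1/(-1/16*(-56) - 432) = -3 + 1/(7/2 - 432) = -3 + 1/(-857/2) = -3 - 2/857 = -2573/857 ≈ -3.0023)
-393 + √(306 + a(16))*U = -393 + √(306 + 15)*(-2573/857) = -393 + √321*(-2573/857) = -393 - 2573*√321/857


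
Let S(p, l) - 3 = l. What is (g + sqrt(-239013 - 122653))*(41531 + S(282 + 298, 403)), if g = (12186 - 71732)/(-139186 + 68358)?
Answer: 1248590301/35414 + 41937*I*sqrt(361666) ≈ 35257.0 + 2.522e+7*I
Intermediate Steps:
g = 29773/35414 (g = -59546/(-70828) = -59546*(-1/70828) = 29773/35414 ≈ 0.84071)
S(p, l) = 3 + l
(g + sqrt(-239013 - 122653))*(41531 + S(282 + 298, 403)) = (29773/35414 + sqrt(-239013 - 122653))*(41531 + (3 + 403)) = (29773/35414 + sqrt(-361666))*(41531 + 406) = (29773/35414 + I*sqrt(361666))*41937 = 1248590301/35414 + 41937*I*sqrt(361666)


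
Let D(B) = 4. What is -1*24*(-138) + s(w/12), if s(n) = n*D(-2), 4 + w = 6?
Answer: 9938/3 ≈ 3312.7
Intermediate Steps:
w = 2 (w = -4 + 6 = 2)
s(n) = 4*n (s(n) = n*4 = 4*n)
-1*24*(-138) + s(w/12) = -1*24*(-138) + 4*(2/12) = -24*(-138) + 4*(2*(1/12)) = 3312 + 4*(⅙) = 3312 + ⅔ = 9938/3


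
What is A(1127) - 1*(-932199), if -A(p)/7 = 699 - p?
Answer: 935195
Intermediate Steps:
A(p) = -4893 + 7*p (A(p) = -7*(699 - p) = -4893 + 7*p)
A(1127) - 1*(-932199) = (-4893 + 7*1127) - 1*(-932199) = (-4893 + 7889) + 932199 = 2996 + 932199 = 935195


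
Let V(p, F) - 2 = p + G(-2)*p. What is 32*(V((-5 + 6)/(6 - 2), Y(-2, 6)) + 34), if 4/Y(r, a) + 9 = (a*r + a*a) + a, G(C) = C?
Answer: 1144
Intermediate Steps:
Y(r, a) = 4/(-9 + a + a² + a*r) (Y(r, a) = 4/(-9 + ((a*r + a*a) + a)) = 4/(-9 + ((a*r + a²) + a)) = 4/(-9 + ((a² + a*r) + a)) = 4/(-9 + (a + a² + a*r)) = 4/(-9 + a + a² + a*r))
V(p, F) = 2 - p (V(p, F) = 2 + (p - 2*p) = 2 - p)
32*(V((-5 + 6)/(6 - 2), Y(-2, 6)) + 34) = 32*((2 - (-5 + 6)/(6 - 2)) + 34) = 32*((2 - 1/4) + 34) = 32*((2 - 1*¼) + 34) = 32*((2 - ¼) + 34) = 32*(7/4 + 34) = 32*(143/4) = 1144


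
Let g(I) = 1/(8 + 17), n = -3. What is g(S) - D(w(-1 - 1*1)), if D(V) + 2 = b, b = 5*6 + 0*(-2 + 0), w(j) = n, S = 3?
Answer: -699/25 ≈ -27.960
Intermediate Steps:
g(I) = 1/25
w(j) = -3
b = 30 (b = 30 + 0*(-2) = 30 + 0 = 30)
D(V) = 28 (D(V) = -2 + 30 = 28)
g(S) - D(w(-1 - 1*1)) = 1/25 - 1*28 = 1/25 - 28 = -699/25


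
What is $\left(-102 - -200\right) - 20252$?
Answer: $-20154$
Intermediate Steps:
$\left(-102 - -200\right) - 20252 = \left(-102 + 200\right) - 20252 = 98 - 20252 = -20154$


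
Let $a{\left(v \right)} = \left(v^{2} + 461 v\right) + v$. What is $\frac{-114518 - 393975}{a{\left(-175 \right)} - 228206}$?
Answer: $\frac{508493}{278431} \approx 1.8263$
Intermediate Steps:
$a{\left(v \right)} = v^{2} + 462 v$
$\frac{-114518 - 393975}{a{\left(-175 \right)} - 228206} = \frac{-114518 - 393975}{- 175 \left(462 - 175\right) - 228206} = - \frac{508493}{\left(-175\right) 287 - 228206} = - \frac{508493}{-50225 - 228206} = - \frac{508493}{-278431} = \left(-508493\right) \left(- \frac{1}{278431}\right) = \frac{508493}{278431}$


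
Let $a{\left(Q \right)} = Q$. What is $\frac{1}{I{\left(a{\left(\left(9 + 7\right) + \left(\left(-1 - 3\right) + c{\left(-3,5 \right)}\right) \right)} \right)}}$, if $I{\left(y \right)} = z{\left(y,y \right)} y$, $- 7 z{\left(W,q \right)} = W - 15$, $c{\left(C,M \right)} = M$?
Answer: $- \frac{7}{34} \approx -0.20588$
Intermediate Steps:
$z{\left(W,q \right)} = \frac{15}{7} - \frac{W}{7}$ ($z{\left(W,q \right)} = - \frac{W - 15}{7} = - \frac{-15 + W}{7} = \frac{15}{7} - \frac{W}{7}$)
$I{\left(y \right)} = y \left(\frac{15}{7} - \frac{y}{7}\right)$ ($I{\left(y \right)} = \left(\frac{15}{7} - \frac{y}{7}\right) y = y \left(\frac{15}{7} - \frac{y}{7}\right)$)
$\frac{1}{I{\left(a{\left(\left(9 + 7\right) + \left(\left(-1 - 3\right) + c{\left(-3,5 \right)}\right) \right)} \right)}} = \frac{1}{\frac{1}{7} \left(\left(9 + 7\right) + \left(\left(-1 - 3\right) + 5\right)\right) \left(15 - \left(\left(9 + 7\right) + \left(\left(-1 - 3\right) + 5\right)\right)\right)} = \frac{1}{\frac{1}{7} \left(16 + \left(-4 + 5\right)\right) \left(15 - \left(16 + \left(-4 + 5\right)\right)\right)} = \frac{1}{\frac{1}{7} \left(16 + 1\right) \left(15 - \left(16 + 1\right)\right)} = \frac{1}{\frac{1}{7} \cdot 17 \left(15 - 17\right)} = \frac{1}{\frac{1}{7} \cdot 17 \left(-2\right)} = \frac{1}{- \frac{34}{7}} = - \frac{7}{34}$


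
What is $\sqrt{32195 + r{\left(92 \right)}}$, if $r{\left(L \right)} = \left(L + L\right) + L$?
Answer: $\sqrt{32471} \approx 180.2$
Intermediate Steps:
$r{\left(L \right)} = 3 L$ ($r{\left(L \right)} = 2 L + L = 3 L$)
$\sqrt{32195 + r{\left(92 \right)}} = \sqrt{32195 + 3 \cdot 92} = \sqrt{32195 + 276} = \sqrt{32471}$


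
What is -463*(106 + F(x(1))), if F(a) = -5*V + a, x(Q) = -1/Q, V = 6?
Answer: -34725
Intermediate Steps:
F(a) = -30 + a (F(a) = -5*6 + a = -30 + a)
-463*(106 + F(x(1))) = -463*(106 + (-30 - 1/1)) = -463*(106 + (-30 - 1*1)) = -463*(106 + (-30 - 1)) = -463*(106 - 31) = -463*75 = -34725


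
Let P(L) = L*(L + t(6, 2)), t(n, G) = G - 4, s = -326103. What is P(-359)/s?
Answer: -129599/326103 ≈ -0.39742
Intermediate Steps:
t(n, G) = -4 + G
P(L) = L*(-2 + L) (P(L) = L*(L + (-4 + 2)) = L*(L - 2) = L*(-2 + L))
P(-359)/s = -359*(-2 - 359)/(-326103) = -359*(-361)*(-1/326103) = 129599*(-1/326103) = -129599/326103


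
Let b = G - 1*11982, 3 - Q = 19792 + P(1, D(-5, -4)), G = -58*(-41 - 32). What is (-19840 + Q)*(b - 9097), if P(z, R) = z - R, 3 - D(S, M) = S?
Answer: 667432590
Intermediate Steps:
G = 4234 (G = -58*(-73) = 4234)
D(S, M) = 3 - S
Q = -19782 (Q = 3 - (19792 + (1 - (3 - 1*(-5)))) = 3 - (19792 + (1 - (3 + 5))) = 3 - (19792 + (1 - 1*8)) = 3 - (19792 + (1 - 8)) = 3 - (19792 - 7) = 3 - 1*19785 = 3 - 19785 = -19782)
b = -7748 (b = 4234 - 1*11982 = 4234 - 11982 = -7748)
(-19840 + Q)*(b - 9097) = (-19840 - 19782)*(-7748 - 9097) = -39622*(-16845) = 667432590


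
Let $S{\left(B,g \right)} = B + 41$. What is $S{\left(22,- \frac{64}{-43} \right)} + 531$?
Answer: $594$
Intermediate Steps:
$S{\left(B,g \right)} = 41 + B$
$S{\left(22,- \frac{64}{-43} \right)} + 531 = \left(41 + 22\right) + 531 = 63 + 531 = 594$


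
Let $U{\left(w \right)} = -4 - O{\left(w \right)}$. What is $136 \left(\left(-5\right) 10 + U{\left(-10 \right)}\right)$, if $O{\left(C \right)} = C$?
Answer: $-5984$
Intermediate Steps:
$U{\left(w \right)} = -4 - w$
$136 \left(\left(-5\right) 10 + U{\left(-10 \right)}\right) = 136 \left(\left(-5\right) 10 - -6\right) = 136 \left(-50 + \left(-4 + 10\right)\right) = 136 \left(-50 + 6\right) = 136 \left(-44\right) = -5984$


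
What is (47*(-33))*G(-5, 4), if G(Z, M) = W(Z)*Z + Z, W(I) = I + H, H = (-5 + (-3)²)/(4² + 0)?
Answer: -116325/4 ≈ -29081.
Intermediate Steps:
H = ¼ (H = (-5 + 9)/(16 + 0) = 4/16 = 4*(1/16) = ¼ ≈ 0.25000)
W(I) = ¼ + I (W(I) = I + ¼ = ¼ + I)
G(Z, M) = Z + Z*(¼ + Z) (G(Z, M) = (¼ + Z)*Z + Z = Z*(¼ + Z) + Z = Z + Z*(¼ + Z))
(47*(-33))*G(-5, 4) = (47*(-33))*((¼)*(-5)*(5 + 4*(-5))) = -1551*(-5)*(5 - 20)/4 = -1551*(-5)*(-15)/4 = -1551*75/4 = -116325/4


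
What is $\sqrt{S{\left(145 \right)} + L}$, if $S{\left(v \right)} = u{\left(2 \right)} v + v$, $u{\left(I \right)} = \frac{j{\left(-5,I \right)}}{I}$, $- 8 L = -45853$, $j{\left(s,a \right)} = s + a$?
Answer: $\frac{\sqrt{90546}}{4} \approx 75.227$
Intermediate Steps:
$j{\left(s,a \right)} = a + s$
$L = \frac{45853}{8}$ ($L = \left(- \frac{1}{8}\right) \left(-45853\right) = \frac{45853}{8} \approx 5731.6$)
$u{\left(I \right)} = \frac{-5 + I}{I}$ ($u{\left(I \right)} = \frac{I - 5}{I} = \frac{-5 + I}{I}$)
$S{\left(v \right)} = - \frac{v}{2}$ ($S{\left(v \right)} = \frac{-5 + 2}{2} v + v = \frac{1}{2} \left(-3\right) v + v = - \frac{3 v}{2} + v = - \frac{v}{2}$)
$\sqrt{S{\left(145 \right)} + L} = \sqrt{\left(- \frac{1}{2}\right) 145 + \frac{45853}{8}} = \sqrt{- \frac{145}{2} + \frac{45853}{8}} = \sqrt{\frac{45273}{8}} = \frac{\sqrt{90546}}{4}$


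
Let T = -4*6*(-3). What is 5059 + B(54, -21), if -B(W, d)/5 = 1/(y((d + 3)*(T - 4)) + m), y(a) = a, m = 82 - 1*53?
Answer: 1209102/239 ≈ 5059.0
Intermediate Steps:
T = 72 (T = -24*(-3) = 72)
m = 29 (m = 82 - 53 = 29)
B(W, d) = -5/(233 + 68*d) (B(W, d) = -5/((d + 3)*(72 - 4) + 29) = -5/((3 + d)*68 + 29) = -5/((204 + 68*d) + 29) = -5/(233 + 68*d))
5059 + B(54, -21) = 5059 - 5/(233 + 68*(-21)) = 5059 - 5/(233 - 1428) = 5059 - 5/(-1195) = 5059 - 5*(-1/1195) = 5059 + 1/239 = 1209102/239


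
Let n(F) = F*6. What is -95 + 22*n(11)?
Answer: 1357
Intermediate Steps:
n(F) = 6*F
-95 + 22*n(11) = -95 + 22*(6*11) = -95 + 22*66 = -95 + 1452 = 1357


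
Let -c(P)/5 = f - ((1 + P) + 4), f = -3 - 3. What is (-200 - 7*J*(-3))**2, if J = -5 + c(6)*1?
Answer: 2190400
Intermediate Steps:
f = -6
c(P) = 55 + 5*P (c(P) = -5*(-6 - ((1 + P) + 4)) = -5*(-6 - (5 + P)) = -5*(-6 + (-5 - P)) = -5*(-11 - P) = 55 + 5*P)
J = 80 (J = -5 + (55 + 5*6)*1 = -5 + (55 + 30)*1 = -5 + 85*1 = -5 + 85 = 80)
(-200 - 7*J*(-3))**2 = (-200 - 7*80*(-3))**2 = (-200 - 560*(-3))**2 = (-200 + 1680)**2 = 1480**2 = 2190400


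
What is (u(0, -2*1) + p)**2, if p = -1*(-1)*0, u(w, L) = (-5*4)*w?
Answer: 0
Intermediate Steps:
u(w, L) = -20*w
p = 0 (p = 1*0 = 0)
(u(0, -2*1) + p)**2 = (-20*0 + 0)**2 = (0 + 0)**2 = 0**2 = 0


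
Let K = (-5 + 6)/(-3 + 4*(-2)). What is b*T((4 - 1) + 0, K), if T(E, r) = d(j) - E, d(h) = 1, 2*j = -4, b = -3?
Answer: 6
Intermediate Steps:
j = -2 (j = (1/2)*(-4) = -2)
K = -1/11 (K = 1/(-3 - 8) = 1/(-11) = 1*(-1/11) = -1/11 ≈ -0.090909)
T(E, r) = 1 - E
b*T((4 - 1) + 0, K) = -3*(1 - ((4 - 1) + 0)) = -3*(1 - (3 + 0)) = -3*(1 - 1*3) = -3*(1 - 3) = -3*(-2) = 6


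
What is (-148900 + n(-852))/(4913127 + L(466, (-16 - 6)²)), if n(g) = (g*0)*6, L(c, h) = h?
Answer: -148900/4913611 ≈ -0.030304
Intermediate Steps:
n(g) = 0 (n(g) = 0*6 = 0)
(-148900 + n(-852))/(4913127 + L(466, (-16 - 6)²)) = (-148900 + 0)/(4913127 + (-16 - 6)²) = -148900/(4913127 + (-22)²) = -148900/(4913127 + 484) = -148900/4913611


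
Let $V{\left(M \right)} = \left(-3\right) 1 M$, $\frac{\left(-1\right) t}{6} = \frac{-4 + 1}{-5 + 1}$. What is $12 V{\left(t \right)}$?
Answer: $162$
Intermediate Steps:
$t = - \frac{9}{2}$ ($t = - 6 \frac{-4 + 1}{-5 + 1} = - 6 \left(- \frac{3}{-4}\right) = - 6 \left(\left(-3\right) \left(- \frac{1}{4}\right)\right) = \left(-6\right) \frac{3}{4} = - \frac{9}{2} \approx -4.5$)
$V{\left(M \right)} = - 3 M$
$12 V{\left(t \right)} = 12 \left(\left(-3\right) \left(- \frac{9}{2}\right)\right) = 12 \cdot \frac{27}{2} = 162$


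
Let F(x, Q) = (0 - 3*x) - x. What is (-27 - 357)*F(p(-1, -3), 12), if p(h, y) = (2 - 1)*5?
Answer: 7680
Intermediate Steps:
p(h, y) = 5 (p(h, y) = 1*5 = 5)
F(x, Q) = -4*x (F(x, Q) = (0 - 3*x) - x = -3*x - x = -4*x)
(-27 - 357)*F(p(-1, -3), 12) = (-27 - 357)*(-4*5) = -384*(-20) = 7680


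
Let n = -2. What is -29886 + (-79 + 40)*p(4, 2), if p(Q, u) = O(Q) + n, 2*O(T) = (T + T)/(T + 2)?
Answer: -29834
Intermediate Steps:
O(T) = T/(2 + T) (O(T) = ((T + T)/(T + 2))/2 = ((2*T)/(2 + T))/2 = (2*T/(2 + T))/2 = T/(2 + T))
p(Q, u) = -2 + Q/(2 + Q) (p(Q, u) = Q/(2 + Q) - 2 = -2 + Q/(2 + Q))
-29886 + (-79 + 40)*p(4, 2) = -29886 + (-79 + 40)*((-4 - 1*4)/(2 + 4)) = -29886 - 39*(-4 - 4)/6 = -29886 - 13*(-8)/2 = -29886 - 39*(-4/3) = -29886 + 52 = -29834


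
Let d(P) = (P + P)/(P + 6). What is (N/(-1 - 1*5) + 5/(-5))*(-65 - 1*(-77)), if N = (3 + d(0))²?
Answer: -30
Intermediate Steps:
d(P) = 2*P/(6 + P) (d(P) = (2*P)/(6 + P) = 2*P/(6 + P))
N = 9 (N = (3 + 2*0/(6 + 0))² = (3 + 2*0/6)² = (3 + 2*0*(⅙))² = (3 + 0)² = 3² = 9)
(N/(-1 - 1*5) + 5/(-5))*(-65 - 1*(-77)) = (9/(-1 - 1*5) + 5/(-5))*(-65 - 1*(-77)) = (9/(-1 - 5) + 5*(-⅕))*(-65 + 77) = (9/(-6) - 1)*12 = (9*(-⅙) - 1)*12 = (-3/2 - 1)*12 = -5/2*12 = -30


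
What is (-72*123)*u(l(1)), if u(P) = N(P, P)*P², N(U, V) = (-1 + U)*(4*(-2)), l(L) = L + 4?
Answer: 7084800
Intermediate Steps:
l(L) = 4 + L
N(U, V) = 8 - 8*U (N(U, V) = (-1 + U)*(-8) = 8 - 8*U)
u(P) = P²*(8 - 8*P) (u(P) = (8 - 8*P)*P² = P²*(8 - 8*P))
(-72*123)*u(l(1)) = (-72*123)*(8*(4 + 1)²*(1 - (4 + 1))) = -70848*5²*(1 - 1*5) = -70848*25*(1 - 5) = -70848*25*(-4) = -8856*(-800) = 7084800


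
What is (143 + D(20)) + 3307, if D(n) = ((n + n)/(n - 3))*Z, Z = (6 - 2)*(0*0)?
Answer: 3450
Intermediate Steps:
Z = 0 (Z = 4*0 = 0)
D(n) = 0 (D(n) = ((n + n)/(n - 3))*0 = ((2*n)/(-3 + n))*0 = (2*n/(-3 + n))*0 = 0)
(143 + D(20)) + 3307 = (143 + 0) + 3307 = 143 + 3307 = 3450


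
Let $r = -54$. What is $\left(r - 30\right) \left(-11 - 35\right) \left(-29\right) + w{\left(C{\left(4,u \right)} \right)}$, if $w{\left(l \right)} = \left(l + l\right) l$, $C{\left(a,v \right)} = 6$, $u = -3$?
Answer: $-111984$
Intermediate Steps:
$w{\left(l \right)} = 2 l^{2}$ ($w{\left(l \right)} = 2 l l = 2 l^{2}$)
$\left(r - 30\right) \left(-11 - 35\right) \left(-29\right) + w{\left(C{\left(4,u \right)} \right)} = \left(-54 - 30\right) \left(-11 - 35\right) \left(-29\right) + 2 \cdot 6^{2} = \left(-84\right) \left(-46\right) \left(-29\right) + 2 \cdot 36 = 3864 \left(-29\right) + 72 = -112056 + 72 = -111984$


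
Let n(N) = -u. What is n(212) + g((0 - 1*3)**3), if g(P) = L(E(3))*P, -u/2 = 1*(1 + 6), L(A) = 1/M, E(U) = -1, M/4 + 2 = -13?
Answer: 289/20 ≈ 14.450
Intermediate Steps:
M = -60 (M = -8 + 4*(-13) = -8 - 52 = -60)
L(A) = -1/60 (L(A) = 1/(-60) = -1/60)
u = -14 (u = -2*(1 + 6) = -2*7 = -14)
n(N) = 14 (n(N) = -1*(-14) = 14)
g(P) = -P/60
n(212) + g((0 - 1*3)**3) = 14 - (0 - 1*3)**3/60 = 14 - (0 - 3)**3/60 = 14 - 1/60*(-3)**3 = 14 - 1/60*(-27) = 14 + 9/20 = 289/20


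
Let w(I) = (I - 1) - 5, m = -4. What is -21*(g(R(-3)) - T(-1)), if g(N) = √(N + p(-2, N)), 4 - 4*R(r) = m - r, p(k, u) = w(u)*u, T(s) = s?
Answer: -21 - 105*I*√3/4 ≈ -21.0 - 45.466*I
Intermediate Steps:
w(I) = -6 + I (w(I) = (-1 + I) - 5 = -6 + I)
p(k, u) = u*(-6 + u) (p(k, u) = (-6 + u)*u = u*(-6 + u))
R(r) = 2 + r/4 (R(r) = 1 - (-4 - r)/4 = 1 + (1 + r/4) = 2 + r/4)
g(N) = √(N + N*(-6 + N))
-21*(g(R(-3)) - T(-1)) = -21*(√((2 + (¼)*(-3))*(-5 + (2 + (¼)*(-3)))) - 1*(-1)) = -21*(√((2 - ¾)*(-5 + (2 - ¾))) + 1) = -21*(√(5*(-5 + 5/4)/4) + 1) = -21*(√((5/4)*(-15/4)) + 1) = -21*(√(-75/16) + 1) = -21*(5*I*√3/4 + 1) = -21*(1 + 5*I*√3/4) = -21 - 105*I*√3/4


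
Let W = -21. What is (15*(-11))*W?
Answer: 3465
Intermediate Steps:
(15*(-11))*W = (15*(-11))*(-21) = -165*(-21) = 3465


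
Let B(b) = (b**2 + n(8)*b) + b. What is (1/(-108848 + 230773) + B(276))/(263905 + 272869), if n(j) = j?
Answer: 1370088643/9349452850 ≈ 0.14654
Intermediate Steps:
B(b) = b**2 + 9*b (B(b) = (b**2 + 8*b) + b = b**2 + 9*b)
(1/(-108848 + 230773) + B(276))/(263905 + 272869) = (1/(-108848 + 230773) + 276*(9 + 276))/(263905 + 272869) = (1/121925 + 276*285)/536774 = (1/121925 + 78660)*(1/536774) = (9590620501/121925)*(1/536774) = 1370088643/9349452850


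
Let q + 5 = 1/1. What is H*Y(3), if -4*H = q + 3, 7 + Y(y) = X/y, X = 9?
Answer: -1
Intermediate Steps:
q = -4 (q = -5 + 1/1 = -5 + 1 = -4)
Y(y) = -7 + 9/y
H = ¼ (H = -(-4 + 3)/4 = -¼*(-1) = ¼ ≈ 0.25000)
H*Y(3) = (-7 + 9/3)/4 = (-7 + 9*(⅓))/4 = (-7 + 3)/4 = (¼)*(-4) = -1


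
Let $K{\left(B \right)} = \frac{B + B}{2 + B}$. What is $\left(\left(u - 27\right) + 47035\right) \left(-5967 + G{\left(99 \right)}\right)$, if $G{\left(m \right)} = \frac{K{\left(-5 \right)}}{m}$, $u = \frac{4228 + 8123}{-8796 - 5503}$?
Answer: $- \frac{1191185769954749}{4246803} \approx -2.8049 \cdot 10^{8}$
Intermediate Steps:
$K{\left(B \right)} = \frac{2 B}{2 + B}$
$u = - \frac{12351}{14299}$ ($u = \frac{12351}{-14299} = 12351 \left(- \frac{1}{14299}\right) = - \frac{12351}{14299} \approx -0.86377$)
$G{\left(m \right)} = \frac{10}{3 m}$ ($G{\left(m \right)} = \frac{2 \left(-5\right) \frac{1}{2 - 5}}{m} = \frac{2 \left(-5\right) \frac{1}{-3}}{m} = \frac{2 \left(-5\right) \left(- \frac{1}{3}\right)}{m} = \frac{10}{3 m}$)
$\left(\left(u - 27\right) + 47035\right) \left(-5967 + G{\left(99 \right)}\right) = \left(\left(- \frac{12351}{14299} - 27\right) + 47035\right) \left(-5967 + \frac{10}{3 \cdot 99}\right) = \left(- \frac{398424}{14299} + 47035\right) \left(-5967 + \frac{10}{3} \cdot \frac{1}{99}\right) = \frac{672155041 \left(-5967 + \frac{10}{297}\right)}{14299} = \frac{672155041}{14299} \left(- \frac{1772189}{297}\right) = - \frac{1191185769954749}{4246803}$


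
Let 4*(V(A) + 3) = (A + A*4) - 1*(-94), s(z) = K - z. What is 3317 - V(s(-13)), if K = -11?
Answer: 3294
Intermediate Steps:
s(z) = -11 - z
V(A) = 41/2 + 5*A/4 (V(A) = -3 + ((A + A*4) - 1*(-94))/4 = -3 + ((A + 4*A) + 94)/4 = -3 + (5*A + 94)/4 = -3 + (94 + 5*A)/4 = -3 + (47/2 + 5*A/4) = 41/2 + 5*A/4)
3317 - V(s(-13)) = 3317 - (41/2 + 5*(-11 - 1*(-13))/4) = 3317 - (41/2 + 5*(-11 + 13)/4) = 3317 - (41/2 + (5/4)*2) = 3317 - (41/2 + 5/2) = 3317 - 1*23 = 3317 - 23 = 3294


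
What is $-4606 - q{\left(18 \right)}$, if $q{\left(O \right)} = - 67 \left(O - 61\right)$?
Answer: $-7487$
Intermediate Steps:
$q{\left(O \right)} = 4087 - 67 O$ ($q{\left(O \right)} = - 67 \left(-61 + O\right) = 4087 - 67 O$)
$-4606 - q{\left(18 \right)} = -4606 - \left(4087 - 1206\right) = -4606 - 2881 = -7487$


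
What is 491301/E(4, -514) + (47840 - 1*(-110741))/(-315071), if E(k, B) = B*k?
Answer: -155120739907/647785976 ≈ -239.46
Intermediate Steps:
491301/E(4, -514) + (47840 - 1*(-110741))/(-315071) = 491301/((-514*4)) + (47840 - 1*(-110741))/(-315071) = 491301/(-2056) + (47840 + 110741)*(-1/315071) = 491301*(-1/2056) + 158581*(-1/315071) = -491301/2056 - 158581/315071 = -155120739907/647785976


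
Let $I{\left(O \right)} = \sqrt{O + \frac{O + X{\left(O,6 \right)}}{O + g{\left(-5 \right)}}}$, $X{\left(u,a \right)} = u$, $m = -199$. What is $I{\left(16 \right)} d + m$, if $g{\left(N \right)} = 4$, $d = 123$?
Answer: $-199 + \frac{246 \sqrt{110}}{5} \approx 317.01$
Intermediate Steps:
$I{\left(O \right)} = \sqrt{O + \frac{2 O}{4 + O}}$ ($I{\left(O \right)} = \sqrt{O + \frac{O + O}{O + 4}} = \sqrt{O + \frac{2 O}{4 + O}}$)
$I{\left(16 \right)} d + m = \sqrt{\frac{16 \left(6 + 16\right)}{4 + 16}} \cdot 123 - 199 = \sqrt{16 \cdot \frac{1}{20} \cdot 22} \cdot 123 - 199 = \sqrt{\frac{88}{5}} \cdot 123 - 199 = \frac{2 \sqrt{110}}{5} \cdot 123 - 199 = \frac{246 \sqrt{110}}{5} - 199 = -199 + \frac{246 \sqrt{110}}{5}$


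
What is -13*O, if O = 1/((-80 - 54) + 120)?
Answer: 13/14 ≈ 0.92857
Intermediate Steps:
O = -1/14 (O = 1/(-134 + 120) = 1/(-14) = -1/14 ≈ -0.071429)
-13*O = -13*(-1/14) = 13/14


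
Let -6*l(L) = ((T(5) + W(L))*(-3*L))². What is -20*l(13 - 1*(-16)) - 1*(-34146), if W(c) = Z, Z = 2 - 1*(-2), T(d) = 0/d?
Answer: 437826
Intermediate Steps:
T(d) = 0
Z = 4 (Z = 2 + 2 = 4)
W(c) = 4
l(L) = -24*L² (l(L) = -9*L²*(0 + 4)²/6 = -144*L²/6 = -24*L²)
-20*l(13 - 1*(-16)) - 1*(-34146) = -(-480)*(13 - 1*(-16))² - 1*(-34146) = -(-480)*(13 + 16)² + 34146 = -(-480)*29² + 34146 = -(-480)*841 + 34146 = -20*(-20184) + 34146 = 403680 + 34146 = 437826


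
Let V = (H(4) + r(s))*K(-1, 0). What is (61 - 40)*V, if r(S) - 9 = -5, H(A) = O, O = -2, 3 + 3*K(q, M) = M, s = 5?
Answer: -42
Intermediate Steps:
K(q, M) = -1 + M/3
H(A) = -2
r(S) = 4 (r(S) = 9 - 5 = 4)
V = -2 (V = (-2 + 4)*(-1 + (⅓)*0) = 2*(-1 + 0) = 2*(-1) = -2)
(61 - 40)*V = (61 - 40)*(-2) = 21*(-2) = -42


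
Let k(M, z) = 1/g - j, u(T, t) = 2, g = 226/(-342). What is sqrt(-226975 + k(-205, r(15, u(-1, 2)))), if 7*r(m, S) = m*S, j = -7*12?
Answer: I*sqrt(2897190502)/113 ≈ 476.33*I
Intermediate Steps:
g = -113/171 (g = 226*(-1/342) = -113/171 ≈ -0.66082)
j = -84
r(m, S) = S*m/7 (r(m, S) = (m*S)/7 = (S*m)/7 = S*m/7)
k(M, z) = 9321/113 (k(M, z) = 1/(-113/171) - 1*(-84) = -171/113 + 84 = 9321/113)
sqrt(-226975 + k(-205, r(15, u(-1, 2)))) = sqrt(-226975 + 9321/113) = sqrt(-25638854/113) = I*sqrt(2897190502)/113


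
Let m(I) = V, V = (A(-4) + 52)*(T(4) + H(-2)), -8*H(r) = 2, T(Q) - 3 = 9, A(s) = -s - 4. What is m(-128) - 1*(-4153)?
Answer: 4764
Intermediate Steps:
A(s) = -4 - s
T(Q) = 12 (T(Q) = 3 + 9 = 12)
H(r) = -1/4 (H(r) = -1/8*2 = -1/4)
V = 611 (V = ((-4 - 1*(-4)) + 52)*(12 - 1/4) = ((-4 + 4) + 52)*(47/4) = (0 + 52)*(47/4) = 52*(47/4) = 611)
m(I) = 611
m(-128) - 1*(-4153) = 611 - 1*(-4153) = 611 + 4153 = 4764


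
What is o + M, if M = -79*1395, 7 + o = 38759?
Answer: -71453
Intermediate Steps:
o = 38752 (o = -7 + 38759 = 38752)
M = -110205
o + M = 38752 - 110205 = -71453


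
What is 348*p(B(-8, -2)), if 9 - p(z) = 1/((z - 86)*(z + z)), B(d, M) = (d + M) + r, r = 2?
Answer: 1177545/376 ≈ 3131.8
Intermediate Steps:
B(d, M) = 2 + M + d (B(d, M) = (d + M) + 2 = (M + d) + 2 = 2 + M + d)
p(z) = 9 - 1/(2*z*(-86 + z)) (p(z) = 9 - 1/((z - 86)*(z + z)) = 9 - 1/((-86 + z)*(2*z)) = 9 - 1/(2*z*(-86 + z)))
348*p(B(-8, -2)) = 348*((-1 - 1548*(2 - 2 - 8) + 18*(2 - 2 - 8)²)/(2*(2 - 2 - 8)*(-86 + (2 - 2 - 8)))) = 348*((½)*(-1 - 1548*(-8) + 18*(-8)²)/(-8*(-86 - 8))) = 348*((½)*(-⅛)*(-1 + 12384 + 18*64)/(-94)) = 348*((½)*(-⅛)*(-1/94)*(-1 + 12384 + 1152)) = 348*((½)*(-⅛)*(-1/94)*13535) = 348*(13535/1504) = 1177545/376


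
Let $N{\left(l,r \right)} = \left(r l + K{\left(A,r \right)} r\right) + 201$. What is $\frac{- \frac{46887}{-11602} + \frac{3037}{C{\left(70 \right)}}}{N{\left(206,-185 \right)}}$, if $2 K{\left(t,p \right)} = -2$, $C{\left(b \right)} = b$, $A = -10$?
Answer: $- \frac{9629341}{7659292340} \approx -0.0012572$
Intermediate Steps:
$K{\left(t,p \right)} = -1$ ($K{\left(t,p \right)} = \frac{1}{2} \left(-2\right) = -1$)
$N{\left(l,r \right)} = 201 - r + l r$ ($N{\left(l,r \right)} = \left(r l - r\right) + 201 = \left(l r - r\right) + 201 = \left(- r + l r\right) + 201 = 201 - r + l r$)
$\frac{- \frac{46887}{-11602} + \frac{3037}{C{\left(70 \right)}}}{N{\left(206,-185 \right)}} = \frac{- \frac{46887}{-11602} + \frac{3037}{70}}{201 - -185 + 206 \left(-185\right)} = \frac{\left(-46887\right) \left(- \frac{1}{11602}\right) + 3037 \cdot \frac{1}{70}}{201 + 185 - 38110} = \frac{\frac{46887}{11602} + \frac{3037}{70}}{-37724} = \frac{9629341}{203035} \left(- \frac{1}{37724}\right) = - \frac{9629341}{7659292340}$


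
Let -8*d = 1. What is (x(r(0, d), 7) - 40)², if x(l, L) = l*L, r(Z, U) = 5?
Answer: 25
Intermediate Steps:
d = -⅛ (d = -⅛*1 = -⅛ ≈ -0.12500)
x(l, L) = L*l
(x(r(0, d), 7) - 40)² = (7*5 - 40)² = (35 - 40)² = (-5)² = 25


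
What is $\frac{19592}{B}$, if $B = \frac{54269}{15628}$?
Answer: $\frac{306183776}{54269} \approx 5642.0$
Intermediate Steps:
$B = \frac{54269}{15628}$ ($B = 54269 \cdot \frac{1}{15628} = \frac{54269}{15628} \approx 3.4725$)
$\frac{19592}{B} = \frac{19592}{\frac{54269}{15628}} = 19592 \cdot \frac{15628}{54269} = \frac{306183776}{54269}$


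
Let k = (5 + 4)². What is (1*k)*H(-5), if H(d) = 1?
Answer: 81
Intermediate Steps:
k = 81 (k = 9² = 81)
(1*k)*H(-5) = (1*81)*1 = 81*1 = 81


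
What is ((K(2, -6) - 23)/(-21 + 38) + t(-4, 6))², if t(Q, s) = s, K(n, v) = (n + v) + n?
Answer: 5929/289 ≈ 20.516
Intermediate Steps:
K(n, v) = v + 2*n
((K(2, -6) - 23)/(-21 + 38) + t(-4, 6))² = (((-6 + 2*2) - 23)/(-21 + 38) + 6)² = (((-6 + 4) - 23)/17 + 6)² = ((-2 - 23)*(1/17) + 6)² = (-25*1/17 + 6)² = (-25/17 + 6)² = (77/17)² = 5929/289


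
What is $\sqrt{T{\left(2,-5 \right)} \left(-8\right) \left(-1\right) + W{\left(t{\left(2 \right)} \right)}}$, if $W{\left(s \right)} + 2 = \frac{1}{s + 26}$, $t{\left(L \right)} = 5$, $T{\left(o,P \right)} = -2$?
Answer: $\frac{i \sqrt{17267}}{31} \approx 4.2388 i$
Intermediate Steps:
$W{\left(s \right)} = -2 + \frac{1}{26 + s}$ ($W{\left(s \right)} = -2 + \frac{1}{s + 26} = -2 + \frac{1}{26 + s}$)
$\sqrt{T{\left(2,-5 \right)} \left(-8\right) \left(-1\right) + W{\left(t{\left(2 \right)} \right)}} = \sqrt{\left(-2\right) \left(-8\right) \left(-1\right) + \frac{-51 - 10}{26 + 5}} = \sqrt{16 \left(-1\right) + \frac{-51 - 10}{31}} = \sqrt{-16 + \frac{1}{31} \left(-61\right)} = \sqrt{-16 - \frac{61}{31}} = \sqrt{- \frac{557}{31}} = \frac{i \sqrt{17267}}{31}$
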